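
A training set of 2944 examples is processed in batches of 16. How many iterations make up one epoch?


Iterations per epoch = dataset_size / batch_size
= 2944 / 16
= 184

184


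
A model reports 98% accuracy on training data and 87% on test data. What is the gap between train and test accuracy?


Gap = train_accuracy - test_accuracy
= 98 - 87
= 11%
This gap suggests the model is overfitting.

11


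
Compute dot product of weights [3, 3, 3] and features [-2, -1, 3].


Element-wise products:
3 * -2 = -6
3 * -1 = -3
3 * 3 = 9
Sum = -6 + -3 + 9
= 0

0


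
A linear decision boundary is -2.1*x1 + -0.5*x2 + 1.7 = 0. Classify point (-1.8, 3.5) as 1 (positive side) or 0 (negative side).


Compute -2.1 * -1.8 + -0.5 * 3.5 + 1.7
= 3.78 + -1.75 + 1.7
= 3.73
Since 3.73 >= 0, the point is on the positive side.

1


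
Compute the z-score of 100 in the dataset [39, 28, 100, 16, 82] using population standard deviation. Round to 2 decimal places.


Mean = (39 + 28 + 100 + 16 + 82) / 5 = 53.0
Variance = sum((x_i - mean)^2) / n = 1048.0
Std = sqrt(1048.0) = 32.3728
Z = (x - mean) / std
= (100 - 53.0) / 32.3728
= 47.0 / 32.3728
= 1.45

1.45


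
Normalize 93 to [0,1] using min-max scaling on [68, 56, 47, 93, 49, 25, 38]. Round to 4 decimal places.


Min = 25, Max = 93
Range = 93 - 25 = 68
Scaled = (x - min) / (max - min)
= (93 - 25) / 68
= 68 / 68
= 1.0000

1.0000


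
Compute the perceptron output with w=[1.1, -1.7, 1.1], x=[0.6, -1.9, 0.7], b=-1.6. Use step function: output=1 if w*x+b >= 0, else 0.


z = w . x + b
= 1.1*0.6 + -1.7*-1.9 + 1.1*0.7 + -1.6
= 0.66 + 3.23 + 0.77 + -1.6
= 4.66 + -1.6
= 3.06
Since z = 3.06 >= 0, output = 1

1


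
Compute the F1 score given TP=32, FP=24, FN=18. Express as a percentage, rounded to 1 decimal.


Precision = TP / (TP + FP) = 32 / 56 = 0.5714
Recall = TP / (TP + FN) = 32 / 50 = 0.64
F1 = 2 * P * R / (P + R)
= 2 * 0.5714 * 0.64 / (0.5714 + 0.64)
= 0.7314 / 1.2114
= 0.6038
As percentage: 60.4%

60.4


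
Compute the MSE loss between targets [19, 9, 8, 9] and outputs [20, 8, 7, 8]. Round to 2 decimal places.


Differences: [-1, 1, 1, 1]
Squared errors: [1, 1, 1, 1]
Sum of squared errors = 4
MSE = 4 / 4 = 1.00

1.00


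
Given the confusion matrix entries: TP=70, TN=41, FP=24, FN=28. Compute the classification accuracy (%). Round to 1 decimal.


Accuracy = (TP + TN) / (TP + TN + FP + FN) * 100
= (70 + 41) / (70 + 41 + 24 + 28)
= 111 / 163
= 0.681
= 68.1%

68.1


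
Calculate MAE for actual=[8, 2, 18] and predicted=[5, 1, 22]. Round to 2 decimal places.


Absolute errors: [3, 1, 4]
Sum of absolute errors = 8
MAE = 8 / 3 = 2.67

2.67


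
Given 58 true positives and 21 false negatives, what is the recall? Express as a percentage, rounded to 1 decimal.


Recall = TP / (TP + FN) * 100
= 58 / (58 + 21)
= 58 / 79
= 0.7342
= 73.4%

73.4


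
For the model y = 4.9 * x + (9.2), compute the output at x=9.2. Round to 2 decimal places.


y = 4.9 * 9.2 + (9.2)
= 45.08 + (9.2)
= 54.28

54.28


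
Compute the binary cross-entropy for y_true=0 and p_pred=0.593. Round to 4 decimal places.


For y=0: Loss = -log(1-p)
= -log(1 - 0.593)
= -log(0.407)
= -(-0.8989)
= 0.8989

0.8989


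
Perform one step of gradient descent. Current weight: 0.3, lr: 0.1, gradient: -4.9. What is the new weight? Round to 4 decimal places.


w_new = w_old - lr * gradient
= 0.3 - 0.1 * -4.9
= 0.3 - (-0.49)
= 0.7900

0.7900


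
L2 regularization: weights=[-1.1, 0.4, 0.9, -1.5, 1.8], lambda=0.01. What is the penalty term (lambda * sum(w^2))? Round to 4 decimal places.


Squaring each weight:
(-1.1)^2 = 1.21
0.4^2 = 0.16
0.9^2 = 0.81
(-1.5)^2 = 2.25
1.8^2 = 3.24
Sum of squares = 7.67
Penalty = 0.01 * 7.67 = 0.0767

0.0767


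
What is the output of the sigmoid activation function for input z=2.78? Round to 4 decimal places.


sigmoid(z) = 1 / (1 + exp(-z))
exp(-(2.78)) = exp(-2.78) = 0.062
1 + 0.062 = 1.062
1 / 1.062 = 0.9416

0.9416


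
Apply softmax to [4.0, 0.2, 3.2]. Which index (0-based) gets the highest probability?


Softmax is a monotonic transformation, so it preserves the argmax.
We need to find the index of the maximum logit.
Index 0: 4.0
Index 1: 0.2
Index 2: 3.2
Maximum logit = 4.0 at index 0

0


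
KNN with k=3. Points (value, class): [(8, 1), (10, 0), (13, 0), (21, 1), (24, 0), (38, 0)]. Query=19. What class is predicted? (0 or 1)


Distances from query 19:
Point 21 (class 1): distance = 2
Point 24 (class 0): distance = 5
Point 13 (class 0): distance = 6
K=3 nearest neighbors: classes = [1, 0, 0]
Votes for class 1: 1 / 3
Majority vote => class 0

0


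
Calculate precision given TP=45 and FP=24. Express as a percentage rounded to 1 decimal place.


Precision = TP / (TP + FP) * 100
= 45 / (45 + 24)
= 45 / 69
= 0.6522
= 65.2%

65.2


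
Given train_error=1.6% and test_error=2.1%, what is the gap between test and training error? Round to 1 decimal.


Generalization gap = test_error - train_error
= 2.1 - 1.6
= 0.5%
A small gap suggests good generalization.

0.5


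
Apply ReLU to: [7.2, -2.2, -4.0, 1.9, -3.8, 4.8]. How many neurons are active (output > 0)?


ReLU(x) = max(0, x) for each element:
ReLU(7.2) = 7.2
ReLU(-2.2) = 0
ReLU(-4.0) = 0
ReLU(1.9) = 1.9
ReLU(-3.8) = 0
ReLU(4.8) = 4.8
Active neurons (>0): 3

3


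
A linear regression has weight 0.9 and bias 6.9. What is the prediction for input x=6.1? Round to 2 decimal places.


y = 0.9 * 6.1 + (6.9)
= 5.49 + (6.9)
= 12.39

12.39


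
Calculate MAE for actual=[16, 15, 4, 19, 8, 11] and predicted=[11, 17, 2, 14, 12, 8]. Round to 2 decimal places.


Absolute errors: [5, 2, 2, 5, 4, 3]
Sum of absolute errors = 21
MAE = 21 / 6 = 3.50

3.50


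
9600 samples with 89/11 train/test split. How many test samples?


Train samples = 9600 * 89% = 8544
Test samples = 9600 - 8544
= 1056

1056


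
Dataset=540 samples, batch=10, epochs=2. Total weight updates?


Iterations per epoch = 540 / 10 = 54
Total updates = iterations_per_epoch * epochs
= 54 * 2
= 108

108


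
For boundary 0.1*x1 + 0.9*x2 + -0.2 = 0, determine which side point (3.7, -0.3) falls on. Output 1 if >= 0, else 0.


Compute 0.1 * 3.7 + 0.9 * -0.3 + -0.2
= 0.37 + -0.27 + -0.2
= -0.1
Since -0.1 < 0, the point is on the negative side.

0


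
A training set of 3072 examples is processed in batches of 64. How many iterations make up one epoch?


Iterations per epoch = dataset_size / batch_size
= 3072 / 64
= 48

48


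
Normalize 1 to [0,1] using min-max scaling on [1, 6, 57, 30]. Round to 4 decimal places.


Min = 1, Max = 57
Range = 57 - 1 = 56
Scaled = (x - min) / (max - min)
= (1 - 1) / 56
= 0 / 56
= 0.0000

0.0000


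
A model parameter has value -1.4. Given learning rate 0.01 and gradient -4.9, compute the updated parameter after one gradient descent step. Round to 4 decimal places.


w_new = w_old - lr * gradient
= -1.4 - 0.01 * -4.9
= -1.4 - (-0.049)
= -1.3510

-1.3510


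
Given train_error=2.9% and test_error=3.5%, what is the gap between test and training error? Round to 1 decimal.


Generalization gap = test_error - train_error
= 3.5 - 2.9
= 0.6%
A small gap suggests good generalization.

0.6


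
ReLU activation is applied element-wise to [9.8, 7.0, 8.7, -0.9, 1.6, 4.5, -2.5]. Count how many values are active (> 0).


ReLU(x) = max(0, x) for each element:
ReLU(9.8) = 9.8
ReLU(7.0) = 7.0
ReLU(8.7) = 8.7
ReLU(-0.9) = 0
ReLU(1.6) = 1.6
ReLU(4.5) = 4.5
ReLU(-2.5) = 0
Active neurons (>0): 5

5


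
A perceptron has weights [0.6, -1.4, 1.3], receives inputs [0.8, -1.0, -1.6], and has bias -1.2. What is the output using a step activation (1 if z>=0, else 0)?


z = w . x + b
= 0.6*0.8 + -1.4*-1.0 + 1.3*-1.6 + -1.2
= 0.48 + 1.4 + -2.08 + -1.2
= -0.2 + -1.2
= -1.4
Since z = -1.4 < 0, output = 0

0


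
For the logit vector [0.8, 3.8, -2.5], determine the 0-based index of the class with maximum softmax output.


Softmax is a monotonic transformation, so it preserves the argmax.
We need to find the index of the maximum logit.
Index 0: 0.8
Index 1: 3.8
Index 2: -2.5
Maximum logit = 3.8 at index 1

1


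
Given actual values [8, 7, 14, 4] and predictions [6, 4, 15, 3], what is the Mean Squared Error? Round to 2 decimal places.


Differences: [2, 3, -1, 1]
Squared errors: [4, 9, 1, 1]
Sum of squared errors = 15
MSE = 15 / 4 = 3.75

3.75


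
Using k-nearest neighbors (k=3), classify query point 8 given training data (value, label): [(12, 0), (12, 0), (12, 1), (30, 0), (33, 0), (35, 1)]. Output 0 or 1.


Distances from query 8:
Point 12 (class 0): distance = 4
Point 12 (class 0): distance = 4
Point 12 (class 1): distance = 4
K=3 nearest neighbors: classes = [0, 0, 1]
Votes for class 1: 1 / 3
Majority vote => class 0

0


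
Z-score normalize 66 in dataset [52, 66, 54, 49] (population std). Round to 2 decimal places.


Mean = (52 + 66 + 54 + 49) / 4 = 55.25
Variance = sum((x_i - mean)^2) / n = 41.6875
Std = sqrt(41.6875) = 6.4566
Z = (x - mean) / std
= (66 - 55.25) / 6.4566
= 10.75 / 6.4566
= 1.66

1.66


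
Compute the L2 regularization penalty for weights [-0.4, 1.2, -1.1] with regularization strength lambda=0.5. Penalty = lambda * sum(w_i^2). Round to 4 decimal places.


Squaring each weight:
(-0.4)^2 = 0.16
1.2^2 = 1.44
(-1.1)^2 = 1.21
Sum of squares = 2.81
Penalty = 0.5 * 2.81 = 1.4050

1.4050


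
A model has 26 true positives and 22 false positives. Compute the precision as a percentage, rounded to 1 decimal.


Precision = TP / (TP + FP) * 100
= 26 / (26 + 22)
= 26 / 48
= 0.5417
= 54.2%

54.2


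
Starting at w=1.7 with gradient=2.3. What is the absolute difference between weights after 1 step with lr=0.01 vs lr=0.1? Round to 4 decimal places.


With lr=0.01: w_new = 1.7 - 0.01 * 2.3 = 1.677
With lr=0.1: w_new = 1.7 - 0.1 * 2.3 = 1.47
Absolute difference = |1.677 - 1.47|
= 0.2070

0.2070


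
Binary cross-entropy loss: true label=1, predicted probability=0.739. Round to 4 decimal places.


For y=1: Loss = -log(p)
= -log(0.739)
= -(-0.3025)
= 0.3025

0.3025


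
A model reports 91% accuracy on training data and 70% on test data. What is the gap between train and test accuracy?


Gap = train_accuracy - test_accuracy
= 91 - 70
= 21%
This large gap strongly indicates overfitting.

21


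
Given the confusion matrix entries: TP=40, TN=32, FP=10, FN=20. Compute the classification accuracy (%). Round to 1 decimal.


Accuracy = (TP + TN) / (TP + TN + FP + FN) * 100
= (40 + 32) / (40 + 32 + 10 + 20)
= 72 / 102
= 0.7059
= 70.6%

70.6


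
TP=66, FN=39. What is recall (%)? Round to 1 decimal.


Recall = TP / (TP + FN) * 100
= 66 / (66 + 39)
= 66 / 105
= 0.6286
= 62.9%

62.9


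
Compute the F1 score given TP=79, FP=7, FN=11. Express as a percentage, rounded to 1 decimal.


Precision = TP / (TP + FP) = 79 / 86 = 0.9186
Recall = TP / (TP + FN) = 79 / 90 = 0.8778
F1 = 2 * P * R / (P + R)
= 2 * 0.9186 * 0.8778 / (0.9186 + 0.8778)
= 1.6127 / 1.7964
= 0.8977
As percentage: 89.8%

89.8


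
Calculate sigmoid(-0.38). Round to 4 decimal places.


sigmoid(z) = 1 / (1 + exp(-z))
exp(-(-0.38)) = exp(0.38) = 1.4623
1 + 1.4623 = 2.4623
1 / 2.4623 = 0.4061

0.4061


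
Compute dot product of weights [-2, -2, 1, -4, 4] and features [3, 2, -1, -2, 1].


Element-wise products:
-2 * 3 = -6
-2 * 2 = -4
1 * -1 = -1
-4 * -2 = 8
4 * 1 = 4
Sum = -6 + -4 + -1 + 8 + 4
= 1

1


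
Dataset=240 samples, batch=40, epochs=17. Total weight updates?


Iterations per epoch = 240 / 40 = 6
Total updates = iterations_per_epoch * epochs
= 6 * 17
= 102

102


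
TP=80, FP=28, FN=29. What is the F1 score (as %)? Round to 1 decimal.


Precision = TP / (TP + FP) = 80 / 108 = 0.7407
Recall = TP / (TP + FN) = 80 / 109 = 0.7339
F1 = 2 * P * R / (P + R)
= 2 * 0.7407 * 0.7339 / (0.7407 + 0.7339)
= 1.0873 / 1.4747
= 0.7373
As percentage: 73.7%

73.7


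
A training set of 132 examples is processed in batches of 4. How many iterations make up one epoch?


Iterations per epoch = dataset_size / batch_size
= 132 / 4
= 33

33


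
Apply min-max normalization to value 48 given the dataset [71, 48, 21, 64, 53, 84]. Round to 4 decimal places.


Min = 21, Max = 84
Range = 84 - 21 = 63
Scaled = (x - min) / (max - min)
= (48 - 21) / 63
= 27 / 63
= 0.4286

0.4286


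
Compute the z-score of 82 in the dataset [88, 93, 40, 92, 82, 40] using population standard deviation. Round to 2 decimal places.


Mean = (88 + 93 + 40 + 92 + 82 + 40) / 6 = 72.5
Variance = sum((x_i - mean)^2) / n = 540.5833
Std = sqrt(540.5833) = 23.2504
Z = (x - mean) / std
= (82 - 72.5) / 23.2504
= 9.5 / 23.2504
= 0.41

0.41


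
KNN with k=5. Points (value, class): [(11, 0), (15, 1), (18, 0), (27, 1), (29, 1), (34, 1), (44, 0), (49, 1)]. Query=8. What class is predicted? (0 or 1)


Distances from query 8:
Point 11 (class 0): distance = 3
Point 15 (class 1): distance = 7
Point 18 (class 0): distance = 10
Point 27 (class 1): distance = 19
Point 29 (class 1): distance = 21
K=5 nearest neighbors: classes = [0, 1, 0, 1, 1]
Votes for class 1: 3 / 5
Majority vote => class 1

1


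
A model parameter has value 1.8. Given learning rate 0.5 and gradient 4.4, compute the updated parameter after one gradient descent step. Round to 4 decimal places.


w_new = w_old - lr * gradient
= 1.8 - 0.5 * 4.4
= 1.8 - (2.2)
= -0.4000

-0.4000


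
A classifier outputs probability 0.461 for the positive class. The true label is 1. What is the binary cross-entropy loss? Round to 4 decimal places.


For y=1: Loss = -log(p)
= -log(0.461)
= -(-0.7744)
= 0.7744

0.7744


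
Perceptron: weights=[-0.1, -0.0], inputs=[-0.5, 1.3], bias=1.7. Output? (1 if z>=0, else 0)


z = w . x + b
= -0.1*-0.5 + -0.0*1.3 + 1.7
= 0.05 + -0.0 + 1.7
= 0.05 + 1.7
= 1.75
Since z = 1.75 >= 0, output = 1

1


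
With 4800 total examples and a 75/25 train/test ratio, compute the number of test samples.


Train samples = 4800 * 75% = 3600
Test samples = 4800 - 3600
= 1200

1200


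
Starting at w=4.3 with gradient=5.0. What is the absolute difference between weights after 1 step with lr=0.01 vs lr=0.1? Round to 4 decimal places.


With lr=0.01: w_new = 4.3 - 0.01 * 5.0 = 4.25
With lr=0.1: w_new = 4.3 - 0.1 * 5.0 = 3.8
Absolute difference = |4.25 - 3.8|
= 0.4500

0.4500


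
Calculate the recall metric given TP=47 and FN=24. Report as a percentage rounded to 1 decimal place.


Recall = TP / (TP + FN) * 100
= 47 / (47 + 24)
= 47 / 71
= 0.662
= 66.2%

66.2


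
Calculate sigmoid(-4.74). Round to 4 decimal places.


sigmoid(z) = 1 / (1 + exp(-z))
exp(-(-4.74)) = exp(4.74) = 114.4342
1 + 114.4342 = 115.4342
1 / 115.4342 = 0.0087

0.0087


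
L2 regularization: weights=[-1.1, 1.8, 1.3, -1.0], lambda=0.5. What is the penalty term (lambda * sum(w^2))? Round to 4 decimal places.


Squaring each weight:
(-1.1)^2 = 1.21
1.8^2 = 3.24
1.3^2 = 1.69
(-1.0)^2 = 1.0
Sum of squares = 7.14
Penalty = 0.5 * 7.14 = 3.5700

3.5700


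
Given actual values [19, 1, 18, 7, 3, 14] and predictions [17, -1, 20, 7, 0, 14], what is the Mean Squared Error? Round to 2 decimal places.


Differences: [2, 2, -2, 0, 3, 0]
Squared errors: [4, 4, 4, 0, 9, 0]
Sum of squared errors = 21
MSE = 21 / 6 = 3.50

3.50


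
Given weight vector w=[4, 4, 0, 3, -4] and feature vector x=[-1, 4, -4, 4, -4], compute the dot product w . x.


Element-wise products:
4 * -1 = -4
4 * 4 = 16
0 * -4 = 0
3 * 4 = 12
-4 * -4 = 16
Sum = -4 + 16 + 0 + 12 + 16
= 40

40


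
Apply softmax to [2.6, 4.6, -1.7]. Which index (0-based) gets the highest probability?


Softmax is a monotonic transformation, so it preserves the argmax.
We need to find the index of the maximum logit.
Index 0: 2.6
Index 1: 4.6
Index 2: -1.7
Maximum logit = 4.6 at index 1

1


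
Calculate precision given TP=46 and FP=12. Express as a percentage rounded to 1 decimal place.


Precision = TP / (TP + FP) * 100
= 46 / (46 + 12)
= 46 / 58
= 0.7931
= 79.3%

79.3


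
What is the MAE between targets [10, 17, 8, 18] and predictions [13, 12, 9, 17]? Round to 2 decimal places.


Absolute errors: [3, 5, 1, 1]
Sum of absolute errors = 10
MAE = 10 / 4 = 2.50

2.50


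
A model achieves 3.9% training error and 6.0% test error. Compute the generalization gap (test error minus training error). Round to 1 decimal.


Generalization gap = test_error - train_error
= 6.0 - 3.9
= 2.1%
A moderate gap.

2.1


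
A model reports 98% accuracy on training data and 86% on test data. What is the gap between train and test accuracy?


Gap = train_accuracy - test_accuracy
= 98 - 86
= 12%
This gap suggests the model is overfitting.

12


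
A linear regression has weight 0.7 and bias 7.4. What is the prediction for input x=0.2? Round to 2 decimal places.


y = 0.7 * 0.2 + (7.4)
= 0.14 + (7.4)
= 7.54

7.54


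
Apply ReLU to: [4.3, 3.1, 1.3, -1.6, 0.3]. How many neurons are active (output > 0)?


ReLU(x) = max(0, x) for each element:
ReLU(4.3) = 4.3
ReLU(3.1) = 3.1
ReLU(1.3) = 1.3
ReLU(-1.6) = 0
ReLU(0.3) = 0.3
Active neurons (>0): 4

4


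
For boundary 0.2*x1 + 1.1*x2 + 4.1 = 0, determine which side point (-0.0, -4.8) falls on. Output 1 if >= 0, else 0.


Compute 0.2 * -0.0 + 1.1 * -4.8 + 4.1
= -0.0 + -5.28 + 4.1
= -1.18
Since -1.18 < 0, the point is on the negative side.

0


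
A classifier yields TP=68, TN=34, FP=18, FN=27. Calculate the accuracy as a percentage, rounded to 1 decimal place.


Accuracy = (TP + TN) / (TP + TN + FP + FN) * 100
= (68 + 34) / (68 + 34 + 18 + 27)
= 102 / 147
= 0.6939
= 69.4%

69.4


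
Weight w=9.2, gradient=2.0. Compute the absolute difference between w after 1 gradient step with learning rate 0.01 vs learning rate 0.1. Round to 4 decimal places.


With lr=0.01: w_new = 9.2 - 0.01 * 2.0 = 9.18
With lr=0.1: w_new = 9.2 - 0.1 * 2.0 = 9.0
Absolute difference = |9.18 - 9.0|
= 0.1800

0.1800


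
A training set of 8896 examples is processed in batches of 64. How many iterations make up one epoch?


Iterations per epoch = dataset_size / batch_size
= 8896 / 64
= 139

139


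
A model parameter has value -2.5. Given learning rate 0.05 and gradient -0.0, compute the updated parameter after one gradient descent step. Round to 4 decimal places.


w_new = w_old - lr * gradient
= -2.5 - 0.05 * -0.0
= -2.5 - (-0.0)
= -2.5000

-2.5000


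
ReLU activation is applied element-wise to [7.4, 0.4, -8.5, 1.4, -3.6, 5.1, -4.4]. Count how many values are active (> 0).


ReLU(x) = max(0, x) for each element:
ReLU(7.4) = 7.4
ReLU(0.4) = 0.4
ReLU(-8.5) = 0
ReLU(1.4) = 1.4
ReLU(-3.6) = 0
ReLU(5.1) = 5.1
ReLU(-4.4) = 0
Active neurons (>0): 4

4


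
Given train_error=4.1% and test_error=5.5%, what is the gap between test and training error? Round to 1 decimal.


Generalization gap = test_error - train_error
= 5.5 - 4.1
= 1.4%
A small gap suggests good generalization.

1.4


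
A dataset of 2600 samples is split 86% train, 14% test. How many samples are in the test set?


Train samples = 2600 * 86% = 2236
Test samples = 2600 - 2236
= 364

364


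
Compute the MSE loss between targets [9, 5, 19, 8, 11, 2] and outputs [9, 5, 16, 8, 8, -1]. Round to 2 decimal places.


Differences: [0, 0, 3, 0, 3, 3]
Squared errors: [0, 0, 9, 0, 9, 9]
Sum of squared errors = 27
MSE = 27 / 6 = 4.50

4.50


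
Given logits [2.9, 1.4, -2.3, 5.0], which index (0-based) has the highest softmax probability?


Softmax is a monotonic transformation, so it preserves the argmax.
We need to find the index of the maximum logit.
Index 0: 2.9
Index 1: 1.4
Index 2: -2.3
Index 3: 5.0
Maximum logit = 5.0 at index 3

3


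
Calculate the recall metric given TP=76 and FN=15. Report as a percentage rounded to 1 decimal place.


Recall = TP / (TP + FN) * 100
= 76 / (76 + 15)
= 76 / 91
= 0.8352
= 83.5%

83.5


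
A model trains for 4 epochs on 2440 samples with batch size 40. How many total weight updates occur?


Iterations per epoch = 2440 / 40 = 61
Total updates = iterations_per_epoch * epochs
= 61 * 4
= 244

244


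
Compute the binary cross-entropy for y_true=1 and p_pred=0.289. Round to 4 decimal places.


For y=1: Loss = -log(p)
= -log(0.289)
= -(-1.2413)
= 1.2413

1.2413


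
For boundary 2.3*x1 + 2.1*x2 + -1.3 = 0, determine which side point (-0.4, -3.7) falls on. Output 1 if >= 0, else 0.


Compute 2.3 * -0.4 + 2.1 * -3.7 + -1.3
= -0.92 + -7.77 + -1.3
= -9.99
Since -9.99 < 0, the point is on the negative side.

0


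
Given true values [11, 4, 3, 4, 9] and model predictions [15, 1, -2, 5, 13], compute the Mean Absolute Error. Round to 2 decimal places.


Absolute errors: [4, 3, 5, 1, 4]
Sum of absolute errors = 17
MAE = 17 / 5 = 3.40

3.40


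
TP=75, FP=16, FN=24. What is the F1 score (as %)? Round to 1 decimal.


Precision = TP / (TP + FP) = 75 / 91 = 0.8242
Recall = TP / (TP + FN) = 75 / 99 = 0.7576
F1 = 2 * P * R / (P + R)
= 2 * 0.8242 * 0.7576 / (0.8242 + 0.7576)
= 1.2488 / 1.5818
= 0.7895
As percentage: 78.9%

78.9


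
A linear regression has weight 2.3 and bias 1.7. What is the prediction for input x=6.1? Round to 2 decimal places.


y = 2.3 * 6.1 + (1.7)
= 14.03 + (1.7)
= 15.73

15.73


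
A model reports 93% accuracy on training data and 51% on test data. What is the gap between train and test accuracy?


Gap = train_accuracy - test_accuracy
= 93 - 51
= 42%
This large gap strongly indicates overfitting.

42


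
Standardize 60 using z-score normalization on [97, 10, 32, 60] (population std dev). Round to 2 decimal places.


Mean = (97 + 10 + 32 + 60) / 4 = 49.75
Variance = sum((x_i - mean)^2) / n = 1058.1875
Std = sqrt(1058.1875) = 32.5298
Z = (x - mean) / std
= (60 - 49.75) / 32.5298
= 10.25 / 32.5298
= 0.32

0.32


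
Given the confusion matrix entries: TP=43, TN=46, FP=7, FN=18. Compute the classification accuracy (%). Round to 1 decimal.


Accuracy = (TP + TN) / (TP + TN + FP + FN) * 100
= (43 + 46) / (43 + 46 + 7 + 18)
= 89 / 114
= 0.7807
= 78.1%

78.1


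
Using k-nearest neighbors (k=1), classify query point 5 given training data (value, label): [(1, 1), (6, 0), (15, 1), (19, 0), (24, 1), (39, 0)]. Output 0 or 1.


Distances from query 5:
Point 6 (class 0): distance = 1
K=1 nearest neighbors: classes = [0]
Votes for class 1: 0 / 1
Majority vote => class 0

0


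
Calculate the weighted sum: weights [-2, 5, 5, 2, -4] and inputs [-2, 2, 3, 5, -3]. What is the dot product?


Element-wise products:
-2 * -2 = 4
5 * 2 = 10
5 * 3 = 15
2 * 5 = 10
-4 * -3 = 12
Sum = 4 + 10 + 15 + 10 + 12
= 51

51


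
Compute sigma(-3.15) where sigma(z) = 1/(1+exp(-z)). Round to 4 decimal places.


sigmoid(z) = 1 / (1 + exp(-z))
exp(-(-3.15)) = exp(3.15) = 23.3361
1 + 23.3361 = 24.3361
1 / 24.3361 = 0.0411

0.0411


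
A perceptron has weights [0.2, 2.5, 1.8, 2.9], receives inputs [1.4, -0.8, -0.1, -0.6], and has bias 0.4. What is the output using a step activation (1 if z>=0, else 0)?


z = w . x + b
= 0.2*1.4 + 2.5*-0.8 + 1.8*-0.1 + 2.9*-0.6 + 0.4
= 0.28 + -2.0 + -0.18 + -1.74 + 0.4
= -3.64 + 0.4
= -3.24
Since z = -3.24 < 0, output = 0

0


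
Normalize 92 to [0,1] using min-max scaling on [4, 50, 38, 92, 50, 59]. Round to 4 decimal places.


Min = 4, Max = 92
Range = 92 - 4 = 88
Scaled = (x - min) / (max - min)
= (92 - 4) / 88
= 88 / 88
= 1.0000

1.0000


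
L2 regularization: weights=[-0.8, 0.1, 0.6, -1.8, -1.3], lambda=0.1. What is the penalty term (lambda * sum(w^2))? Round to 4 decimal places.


Squaring each weight:
(-0.8)^2 = 0.64
0.1^2 = 0.01
0.6^2 = 0.36
(-1.8)^2 = 3.24
(-1.3)^2 = 1.69
Sum of squares = 5.94
Penalty = 0.1 * 5.94 = 0.5940

0.5940


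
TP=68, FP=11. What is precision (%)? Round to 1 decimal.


Precision = TP / (TP + FP) * 100
= 68 / (68 + 11)
= 68 / 79
= 0.8608
= 86.1%

86.1


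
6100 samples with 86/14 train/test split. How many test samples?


Train samples = 6100 * 86% = 5246
Test samples = 6100 - 5246
= 854

854


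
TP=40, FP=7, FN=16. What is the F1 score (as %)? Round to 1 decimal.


Precision = TP / (TP + FP) = 40 / 47 = 0.8511
Recall = TP / (TP + FN) = 40 / 56 = 0.7143
F1 = 2 * P * R / (P + R)
= 2 * 0.8511 * 0.7143 / (0.8511 + 0.7143)
= 1.2158 / 1.5653
= 0.7767
As percentage: 77.7%

77.7


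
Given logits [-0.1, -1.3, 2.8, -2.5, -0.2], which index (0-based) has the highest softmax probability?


Softmax is a monotonic transformation, so it preserves the argmax.
We need to find the index of the maximum logit.
Index 0: -0.1
Index 1: -1.3
Index 2: 2.8
Index 3: -2.5
Index 4: -0.2
Maximum logit = 2.8 at index 2

2


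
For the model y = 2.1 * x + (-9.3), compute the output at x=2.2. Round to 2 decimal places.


y = 2.1 * 2.2 + (-9.3)
= 4.62 + (-9.3)
= -4.68

-4.68


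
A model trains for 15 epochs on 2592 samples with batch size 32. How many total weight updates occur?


Iterations per epoch = 2592 / 32 = 81
Total updates = iterations_per_epoch * epochs
= 81 * 15
= 1215

1215


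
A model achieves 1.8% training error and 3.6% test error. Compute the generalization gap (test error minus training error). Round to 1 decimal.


Generalization gap = test_error - train_error
= 3.6 - 1.8
= 1.8%
A small gap suggests good generalization.

1.8


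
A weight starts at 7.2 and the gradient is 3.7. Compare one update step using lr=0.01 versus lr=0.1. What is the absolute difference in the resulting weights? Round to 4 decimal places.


With lr=0.01: w_new = 7.2 - 0.01 * 3.7 = 7.163
With lr=0.1: w_new = 7.2 - 0.1 * 3.7 = 6.83
Absolute difference = |7.163 - 6.83|
= 0.3330

0.3330


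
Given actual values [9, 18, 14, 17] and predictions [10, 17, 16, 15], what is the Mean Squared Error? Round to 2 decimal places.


Differences: [-1, 1, -2, 2]
Squared errors: [1, 1, 4, 4]
Sum of squared errors = 10
MSE = 10 / 4 = 2.50

2.50


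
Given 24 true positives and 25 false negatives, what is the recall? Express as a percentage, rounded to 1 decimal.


Recall = TP / (TP + FN) * 100
= 24 / (24 + 25)
= 24 / 49
= 0.4898
= 49.0%

49.0


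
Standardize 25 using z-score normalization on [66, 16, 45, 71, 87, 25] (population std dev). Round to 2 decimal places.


Mean = (66 + 16 + 45 + 71 + 87 + 25) / 6 = 51.6667
Variance = sum((x_i - mean)^2) / n = 642.5556
Std = sqrt(642.5556) = 25.3487
Z = (x - mean) / std
= (25 - 51.6667) / 25.3487
= -26.6667 / 25.3487
= -1.05

-1.05


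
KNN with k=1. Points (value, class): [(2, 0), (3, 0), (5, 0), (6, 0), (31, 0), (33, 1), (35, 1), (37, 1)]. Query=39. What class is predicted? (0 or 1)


Distances from query 39:
Point 37 (class 1): distance = 2
K=1 nearest neighbors: classes = [1]
Votes for class 1: 1 / 1
Majority vote => class 1

1


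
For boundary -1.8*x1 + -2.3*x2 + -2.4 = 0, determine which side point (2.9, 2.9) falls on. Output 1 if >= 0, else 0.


Compute -1.8 * 2.9 + -2.3 * 2.9 + -2.4
= -5.22 + -6.67 + -2.4
= -14.29
Since -14.29 < 0, the point is on the negative side.

0


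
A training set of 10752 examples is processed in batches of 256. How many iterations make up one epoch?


Iterations per epoch = dataset_size / batch_size
= 10752 / 256
= 42

42


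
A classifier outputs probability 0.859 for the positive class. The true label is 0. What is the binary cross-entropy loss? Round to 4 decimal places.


For y=0: Loss = -log(1-p)
= -log(1 - 0.859)
= -log(0.141)
= -(-1.959)
= 1.9590

1.9590


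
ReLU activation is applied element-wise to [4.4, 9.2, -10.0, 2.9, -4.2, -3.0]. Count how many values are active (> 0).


ReLU(x) = max(0, x) for each element:
ReLU(4.4) = 4.4
ReLU(9.2) = 9.2
ReLU(-10.0) = 0
ReLU(2.9) = 2.9
ReLU(-4.2) = 0
ReLU(-3.0) = 0
Active neurons (>0): 3

3


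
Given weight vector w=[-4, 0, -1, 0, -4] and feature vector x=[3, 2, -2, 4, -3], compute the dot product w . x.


Element-wise products:
-4 * 3 = -12
0 * 2 = 0
-1 * -2 = 2
0 * 4 = 0
-4 * -3 = 12
Sum = -12 + 0 + 2 + 0 + 12
= 2

2


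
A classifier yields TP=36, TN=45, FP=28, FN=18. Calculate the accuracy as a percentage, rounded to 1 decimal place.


Accuracy = (TP + TN) / (TP + TN + FP + FN) * 100
= (36 + 45) / (36 + 45 + 28 + 18)
= 81 / 127
= 0.6378
= 63.8%

63.8


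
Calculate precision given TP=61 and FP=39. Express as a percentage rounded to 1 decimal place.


Precision = TP / (TP + FP) * 100
= 61 / (61 + 39)
= 61 / 100
= 0.61
= 61.0%

61.0


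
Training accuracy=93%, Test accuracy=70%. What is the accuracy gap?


Gap = train_accuracy - test_accuracy
= 93 - 70
= 23%
This large gap strongly indicates overfitting.

23


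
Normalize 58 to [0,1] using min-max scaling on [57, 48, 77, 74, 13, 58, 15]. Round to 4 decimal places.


Min = 13, Max = 77
Range = 77 - 13 = 64
Scaled = (x - min) / (max - min)
= (58 - 13) / 64
= 45 / 64
= 0.7031

0.7031


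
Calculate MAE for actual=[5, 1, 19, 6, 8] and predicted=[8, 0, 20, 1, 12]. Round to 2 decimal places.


Absolute errors: [3, 1, 1, 5, 4]
Sum of absolute errors = 14
MAE = 14 / 5 = 2.80

2.80


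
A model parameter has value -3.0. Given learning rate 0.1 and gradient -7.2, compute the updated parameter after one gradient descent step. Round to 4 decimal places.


w_new = w_old - lr * gradient
= -3.0 - 0.1 * -7.2
= -3.0 - (-0.72)
= -2.2800

-2.2800


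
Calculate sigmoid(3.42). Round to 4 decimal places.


sigmoid(z) = 1 / (1 + exp(-z))
exp(-(3.42)) = exp(-3.42) = 0.0327
1 + 0.0327 = 1.0327
1 / 1.0327 = 0.9683

0.9683


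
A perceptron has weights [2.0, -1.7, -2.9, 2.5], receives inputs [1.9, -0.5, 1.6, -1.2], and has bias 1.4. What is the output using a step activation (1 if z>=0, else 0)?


z = w . x + b
= 2.0*1.9 + -1.7*-0.5 + -2.9*1.6 + 2.5*-1.2 + 1.4
= 3.8 + 0.85 + -4.64 + -3.0 + 1.4
= -2.99 + 1.4
= -1.59
Since z = -1.59 < 0, output = 0

0


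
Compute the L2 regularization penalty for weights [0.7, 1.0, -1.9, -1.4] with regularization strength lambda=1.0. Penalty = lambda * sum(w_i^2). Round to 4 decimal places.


Squaring each weight:
0.7^2 = 0.49
1.0^2 = 1.0
(-1.9)^2 = 3.61
(-1.4)^2 = 1.96
Sum of squares = 7.06
Penalty = 1.0 * 7.06 = 7.0600

7.0600


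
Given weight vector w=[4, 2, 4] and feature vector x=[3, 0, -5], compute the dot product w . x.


Element-wise products:
4 * 3 = 12
2 * 0 = 0
4 * -5 = -20
Sum = 12 + 0 + -20
= -8

-8


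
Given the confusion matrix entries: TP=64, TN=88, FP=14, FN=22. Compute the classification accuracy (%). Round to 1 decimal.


Accuracy = (TP + TN) / (TP + TN + FP + FN) * 100
= (64 + 88) / (64 + 88 + 14 + 22)
= 152 / 188
= 0.8085
= 80.9%

80.9


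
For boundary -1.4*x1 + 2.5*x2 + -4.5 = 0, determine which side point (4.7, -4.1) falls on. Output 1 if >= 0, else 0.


Compute -1.4 * 4.7 + 2.5 * -4.1 + -4.5
= -6.58 + -10.25 + -4.5
= -21.33
Since -21.33 < 0, the point is on the negative side.

0


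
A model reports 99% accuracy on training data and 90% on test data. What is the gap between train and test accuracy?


Gap = train_accuracy - test_accuracy
= 99 - 90
= 9%
This moderate gap may indicate mild overfitting.

9


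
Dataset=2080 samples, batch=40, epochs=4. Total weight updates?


Iterations per epoch = 2080 / 40 = 52
Total updates = iterations_per_epoch * epochs
= 52 * 4
= 208

208


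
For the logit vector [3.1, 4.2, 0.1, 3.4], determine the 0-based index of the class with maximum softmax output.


Softmax is a monotonic transformation, so it preserves the argmax.
We need to find the index of the maximum logit.
Index 0: 3.1
Index 1: 4.2
Index 2: 0.1
Index 3: 3.4
Maximum logit = 4.2 at index 1

1


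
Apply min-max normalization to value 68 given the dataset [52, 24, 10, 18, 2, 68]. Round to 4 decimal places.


Min = 2, Max = 68
Range = 68 - 2 = 66
Scaled = (x - min) / (max - min)
= (68 - 2) / 66
= 66 / 66
= 1.0000

1.0000


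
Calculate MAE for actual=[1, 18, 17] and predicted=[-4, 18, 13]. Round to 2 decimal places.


Absolute errors: [5, 0, 4]
Sum of absolute errors = 9
MAE = 9 / 3 = 3.00

3.00


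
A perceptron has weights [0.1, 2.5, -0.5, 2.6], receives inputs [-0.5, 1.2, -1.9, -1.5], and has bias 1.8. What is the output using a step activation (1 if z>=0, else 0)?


z = w . x + b
= 0.1*-0.5 + 2.5*1.2 + -0.5*-1.9 + 2.6*-1.5 + 1.8
= -0.05 + 3.0 + 0.95 + -3.9 + 1.8
= 0.0 + 1.8
= 1.8
Since z = 1.8 >= 0, output = 1

1


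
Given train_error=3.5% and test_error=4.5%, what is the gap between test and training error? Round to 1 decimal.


Generalization gap = test_error - train_error
= 4.5 - 3.5
= 1.0%
A small gap suggests good generalization.

1.0


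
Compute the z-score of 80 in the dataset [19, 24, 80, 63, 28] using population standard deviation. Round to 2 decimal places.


Mean = (19 + 24 + 80 + 63 + 28) / 5 = 42.8
Variance = sum((x_i - mean)^2) / n = 586.16
Std = sqrt(586.16) = 24.2107
Z = (x - mean) / std
= (80 - 42.8) / 24.2107
= 37.2 / 24.2107
= 1.54

1.54


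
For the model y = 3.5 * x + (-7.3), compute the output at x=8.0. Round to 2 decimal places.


y = 3.5 * 8.0 + (-7.3)
= 28.0 + (-7.3)
= 20.70

20.70


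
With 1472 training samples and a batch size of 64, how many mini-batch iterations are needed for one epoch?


Iterations per epoch = dataset_size / batch_size
= 1472 / 64
= 23

23


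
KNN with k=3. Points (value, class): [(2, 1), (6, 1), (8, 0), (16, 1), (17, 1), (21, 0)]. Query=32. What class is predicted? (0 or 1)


Distances from query 32:
Point 21 (class 0): distance = 11
Point 17 (class 1): distance = 15
Point 16 (class 1): distance = 16
K=3 nearest neighbors: classes = [0, 1, 1]
Votes for class 1: 2 / 3
Majority vote => class 1

1


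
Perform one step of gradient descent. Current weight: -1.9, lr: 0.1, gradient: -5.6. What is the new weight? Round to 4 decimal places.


w_new = w_old - lr * gradient
= -1.9 - 0.1 * -5.6
= -1.9 - (-0.56)
= -1.3400

-1.3400


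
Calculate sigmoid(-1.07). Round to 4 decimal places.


sigmoid(z) = 1 / (1 + exp(-z))
exp(-(-1.07)) = exp(1.07) = 2.9154
1 + 2.9154 = 3.9154
1 / 3.9154 = 0.2554

0.2554


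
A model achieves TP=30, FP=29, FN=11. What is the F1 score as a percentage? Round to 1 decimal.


Precision = TP / (TP + FP) = 30 / 59 = 0.5085
Recall = TP / (TP + FN) = 30 / 41 = 0.7317
F1 = 2 * P * R / (P + R)
= 2 * 0.5085 * 0.7317 / (0.5085 + 0.7317)
= 0.7441 / 1.2402
= 0.6
As percentage: 60.0%

60.0


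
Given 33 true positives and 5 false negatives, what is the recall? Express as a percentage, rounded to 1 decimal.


Recall = TP / (TP + FN) * 100
= 33 / (33 + 5)
= 33 / 38
= 0.8684
= 86.8%

86.8


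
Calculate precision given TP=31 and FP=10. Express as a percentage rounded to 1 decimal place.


Precision = TP / (TP + FP) * 100
= 31 / (31 + 10)
= 31 / 41
= 0.7561
= 75.6%

75.6


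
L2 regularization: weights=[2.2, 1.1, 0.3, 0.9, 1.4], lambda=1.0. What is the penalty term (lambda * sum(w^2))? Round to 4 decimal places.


Squaring each weight:
2.2^2 = 4.84
1.1^2 = 1.21
0.3^2 = 0.09
0.9^2 = 0.81
1.4^2 = 1.96
Sum of squares = 8.91
Penalty = 1.0 * 8.91 = 8.9100

8.9100


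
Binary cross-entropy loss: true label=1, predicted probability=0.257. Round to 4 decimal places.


For y=1: Loss = -log(p)
= -log(0.257)
= -(-1.3587)
= 1.3587

1.3587


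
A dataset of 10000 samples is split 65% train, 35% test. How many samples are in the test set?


Train samples = 10000 * 65% = 6500
Test samples = 10000 - 6500
= 3500

3500


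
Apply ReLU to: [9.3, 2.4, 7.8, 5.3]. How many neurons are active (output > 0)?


ReLU(x) = max(0, x) for each element:
ReLU(9.3) = 9.3
ReLU(2.4) = 2.4
ReLU(7.8) = 7.8
ReLU(5.3) = 5.3
Active neurons (>0): 4

4


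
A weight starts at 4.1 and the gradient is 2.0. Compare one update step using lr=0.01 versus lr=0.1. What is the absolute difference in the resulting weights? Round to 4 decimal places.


With lr=0.01: w_new = 4.1 - 0.01 * 2.0 = 4.08
With lr=0.1: w_new = 4.1 - 0.1 * 2.0 = 3.9
Absolute difference = |4.08 - 3.9|
= 0.1800

0.1800


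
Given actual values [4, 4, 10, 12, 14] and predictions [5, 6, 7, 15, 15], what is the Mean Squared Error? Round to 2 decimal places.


Differences: [-1, -2, 3, -3, -1]
Squared errors: [1, 4, 9, 9, 1]
Sum of squared errors = 24
MSE = 24 / 5 = 4.80

4.80


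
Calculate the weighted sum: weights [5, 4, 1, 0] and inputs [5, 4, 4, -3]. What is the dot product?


Element-wise products:
5 * 5 = 25
4 * 4 = 16
1 * 4 = 4
0 * -3 = 0
Sum = 25 + 16 + 4 + 0
= 45

45


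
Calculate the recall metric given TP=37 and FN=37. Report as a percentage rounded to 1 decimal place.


Recall = TP / (TP + FN) * 100
= 37 / (37 + 37)
= 37 / 74
= 0.5
= 50.0%

50.0


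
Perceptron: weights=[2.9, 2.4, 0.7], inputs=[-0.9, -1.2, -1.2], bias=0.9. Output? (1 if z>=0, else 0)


z = w . x + b
= 2.9*-0.9 + 2.4*-1.2 + 0.7*-1.2 + 0.9
= -2.61 + -2.88 + -0.84 + 0.9
= -6.33 + 0.9
= -5.43
Since z = -5.43 < 0, output = 0

0


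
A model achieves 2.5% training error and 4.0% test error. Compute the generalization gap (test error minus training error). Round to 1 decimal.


Generalization gap = test_error - train_error
= 4.0 - 2.5
= 1.5%
A small gap suggests good generalization.

1.5


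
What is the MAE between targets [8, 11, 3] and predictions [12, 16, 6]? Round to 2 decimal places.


Absolute errors: [4, 5, 3]
Sum of absolute errors = 12
MAE = 12 / 3 = 4.00

4.00


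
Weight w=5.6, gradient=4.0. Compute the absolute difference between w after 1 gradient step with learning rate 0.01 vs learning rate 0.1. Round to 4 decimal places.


With lr=0.01: w_new = 5.6 - 0.01 * 4.0 = 5.56
With lr=0.1: w_new = 5.6 - 0.1 * 4.0 = 5.2
Absolute difference = |5.56 - 5.2|
= 0.3600

0.3600


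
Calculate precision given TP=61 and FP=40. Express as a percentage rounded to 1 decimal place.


Precision = TP / (TP + FP) * 100
= 61 / (61 + 40)
= 61 / 101
= 0.604
= 60.4%

60.4


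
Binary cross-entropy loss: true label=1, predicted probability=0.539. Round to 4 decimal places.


For y=1: Loss = -log(p)
= -log(0.539)
= -(-0.618)
= 0.6180

0.6180


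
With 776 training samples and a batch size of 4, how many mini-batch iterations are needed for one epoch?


Iterations per epoch = dataset_size / batch_size
= 776 / 4
= 194

194


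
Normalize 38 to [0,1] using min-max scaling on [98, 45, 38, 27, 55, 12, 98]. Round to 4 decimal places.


Min = 12, Max = 98
Range = 98 - 12 = 86
Scaled = (x - min) / (max - min)
= (38 - 12) / 86
= 26 / 86
= 0.3023

0.3023


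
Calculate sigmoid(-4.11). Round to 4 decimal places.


sigmoid(z) = 1 / (1 + exp(-z))
exp(-(-4.11)) = exp(4.11) = 60.9467
1 + 60.9467 = 61.9467
1 / 61.9467 = 0.0161

0.0161


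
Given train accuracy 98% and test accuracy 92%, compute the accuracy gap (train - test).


Gap = train_accuracy - test_accuracy
= 98 - 92
= 6%
This moderate gap may indicate mild overfitting.

6


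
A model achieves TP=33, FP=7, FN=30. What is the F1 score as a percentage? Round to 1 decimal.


Precision = TP / (TP + FP) = 33 / 40 = 0.825
Recall = TP / (TP + FN) = 33 / 63 = 0.5238
F1 = 2 * P * R / (P + R)
= 2 * 0.825 * 0.5238 / (0.825 + 0.5238)
= 0.8643 / 1.3488
= 0.6408
As percentage: 64.1%

64.1


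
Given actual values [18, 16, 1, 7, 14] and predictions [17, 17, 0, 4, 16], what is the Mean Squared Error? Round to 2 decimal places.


Differences: [1, -1, 1, 3, -2]
Squared errors: [1, 1, 1, 9, 4]
Sum of squared errors = 16
MSE = 16 / 5 = 3.20

3.20


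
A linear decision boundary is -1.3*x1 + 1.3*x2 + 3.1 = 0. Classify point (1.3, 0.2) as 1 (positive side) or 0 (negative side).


Compute -1.3 * 1.3 + 1.3 * 0.2 + 3.1
= -1.69 + 0.26 + 3.1
= 1.67
Since 1.67 >= 0, the point is on the positive side.

1


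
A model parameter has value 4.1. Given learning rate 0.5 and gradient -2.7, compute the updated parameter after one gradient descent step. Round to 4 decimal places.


w_new = w_old - lr * gradient
= 4.1 - 0.5 * -2.7
= 4.1 - (-1.35)
= 5.4500

5.4500
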